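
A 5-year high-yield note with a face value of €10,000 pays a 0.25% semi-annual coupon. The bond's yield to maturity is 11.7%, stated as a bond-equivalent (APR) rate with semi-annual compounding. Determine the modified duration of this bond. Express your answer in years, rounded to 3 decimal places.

4.686 years

Periodic yield y = 0.0585. First find Macaulay duration:
  t   CF        PV=CF/(1+0.0585)^t    t·PV
  1        12.50        11.8092        11.8092
  2        12.50        11.1565        22.3130
  3        12.50        10.5399        31.6198
  4        12.50         9.9574        39.8297
  5        12.50         9.4071        47.0355
  6        12.50         8.8872        53.3232
  7        12.50         8.3960        58.7722
  8        12.50         7.9320        63.4561
  9        12.50         7.4936        67.4427
  10   10,012.50     5,670.6639    56,706.6388
  Σ                  5,756.2428    57,102.2400
P = 5,756.2428; Macaulay duration = 57,102.2400 / 5,756.2428 = 9.92005 half-year periods = 4.96003 years.
Modified duration = D_Mac / (1 + y) = 4.96003 / 1.0585 = 4.68590 years.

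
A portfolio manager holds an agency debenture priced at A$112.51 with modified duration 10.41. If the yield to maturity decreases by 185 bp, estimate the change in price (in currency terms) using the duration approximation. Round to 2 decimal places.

+A$21.67

Duration approximation: ΔP/P ≈ -D_mod · Δy = -10.41 × (-0.0185) = +0.192585.
ΔP ≈ 112.51 × (+0.192585) = +21.66773835.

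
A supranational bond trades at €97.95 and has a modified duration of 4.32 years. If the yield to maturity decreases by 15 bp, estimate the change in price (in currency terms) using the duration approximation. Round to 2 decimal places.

+€0.63

Duration approximation: ΔP/P ≈ -D_mod · Δy = -4.32 × (-0.0015) = +0.006480.
ΔP ≈ 97.95 × (+0.006480) = +0.634716.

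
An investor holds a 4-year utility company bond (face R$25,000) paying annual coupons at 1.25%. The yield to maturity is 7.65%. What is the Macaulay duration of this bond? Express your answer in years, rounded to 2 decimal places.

Periodic yield y = 0.0765. Discount each cash flow and weight by its year:
  t   CF        PV=CF/(1+0.0765)^t    t·PV
  1       312.50       290.2926       290.2926
  2       312.50       269.6634       539.3267
  3       312.50       250.5001       751.5003
  4    25,312.50    18,848.5916    75,394.3663
  Σ                 19,659.0477    76,975.4860
Price P = Σ PV = 19,659.0477.
Macaulay duration = Σ(t·PV) / P = 76,975.4860 / 19,659.0477 = 3.91552 years.

3.92 years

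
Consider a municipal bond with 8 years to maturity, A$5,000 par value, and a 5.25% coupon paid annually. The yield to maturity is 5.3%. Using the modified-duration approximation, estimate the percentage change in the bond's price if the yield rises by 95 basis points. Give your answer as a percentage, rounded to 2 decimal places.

-6.07%

Periodic yield y = 0.053. Modified duration first:
  t   CF        PV=CF/(1+0.053)^t    t·PV
  1       262.50       249.2877       249.2877
  2       262.50       236.7405       473.4810
  3       262.50       224.8248       674.4744
  4       262.50       213.5088       854.0353
  5       262.50       202.7624     1,013.8121
  6       262.50       192.5569     1,155.3414
  7       262.50       182.8651     1,280.0554
  8     5,262.50     3,481.4899    27,851.9192
  Σ                  4,984.0361    33,552.4064
P = 4,984.0361; D_Mac = 6.73197 yrs; D_mod = 6.73197/(1+0.053) = 6.39314 yrs.
ΔP/P ≈ -D_mod · Δy = -6.39314 × (+0.0095) = -0.060735 = -6.0735%.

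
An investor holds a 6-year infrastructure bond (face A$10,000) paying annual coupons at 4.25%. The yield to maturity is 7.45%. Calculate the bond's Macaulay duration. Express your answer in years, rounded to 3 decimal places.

Periodic yield y = 0.0745. Discount each cash flow and weight by its year:
  t   CF        PV=CF/(1+0.0745)^t    t·PV
  1       425.00       395.5328       395.5328
  2       425.00       368.1087       736.2174
  3       425.00       342.5860     1,027.7581
  4       425.00       318.8330     1,275.3320
  5       425.00       296.7268     1,483.6342
  6    10,425.00     6,773.8807    40,643.2843
  Σ                  8,495.6681    45,561.7588
Price P = Σ PV = 8,495.6681.
Macaulay duration = Σ(t·PV) / P = 45,561.7588 / 8,495.6681 = 5.36294 years.

5.363 years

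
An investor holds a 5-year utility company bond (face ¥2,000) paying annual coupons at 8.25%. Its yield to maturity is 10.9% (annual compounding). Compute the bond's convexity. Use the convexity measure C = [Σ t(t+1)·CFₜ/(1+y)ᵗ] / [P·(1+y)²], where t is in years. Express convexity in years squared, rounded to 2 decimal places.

With y = 0.109:
  t   CF        PV=CF/(1+0.109)^t    t·PV        t(t+1)·PV
  1       165.00       148.7827       148.7827         297.5654
  2       165.00       134.1593       268.3186         804.9559
  3       165.00       120.9732       362.9197       1,451.6789
  4       165.00       109.0832       436.3327       2,181.6634
  5     2,165.00     1,290.6253     6,453.1264      38,718.7586
  Σ                  1,803.6237     7,669.4802      43,454.6222
P = 1,803.6237.
Convexity = Σ t(t+1)·PV / [P·(1+y)²] = 43,454.6222 / (1,803.6237 × 1.229881) = 19.58966.

19.59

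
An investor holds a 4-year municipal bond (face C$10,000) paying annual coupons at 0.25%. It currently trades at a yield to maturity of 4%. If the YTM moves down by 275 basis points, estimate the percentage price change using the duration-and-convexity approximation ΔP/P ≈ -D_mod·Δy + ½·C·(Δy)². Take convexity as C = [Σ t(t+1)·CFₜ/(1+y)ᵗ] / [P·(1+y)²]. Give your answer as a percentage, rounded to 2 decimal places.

+11.23%

With y = 0.04:
  t   CF        PV=CF/(1+0.04)^t    t·PV        t(t+1)·PV
  1        25.00        24.0385        24.0385          48.0769
  2        25.00        23.1139        46.2278         138.6834
  3        25.00        22.2249        66.6747         266.6989
  4    10,025.00     8,569.4120    34,277.6481     171,388.2403
  Σ                  8,638.7893    34,414.5891     171,841.6996
P = 8,638.7893; D_Mac = 3.98373 yrs; D_mod = 3.83051 yrs; C = 18.39115.
Duration effect: -3.83051 × (-0.0275) = +0.105339
Convexity effect: 0.5 × 18.39115 × (-0.0275)² = +0.0069542
ΔP/P ≈ +0.105339 + 0.0069542 = +0.112293 = +11.2293%.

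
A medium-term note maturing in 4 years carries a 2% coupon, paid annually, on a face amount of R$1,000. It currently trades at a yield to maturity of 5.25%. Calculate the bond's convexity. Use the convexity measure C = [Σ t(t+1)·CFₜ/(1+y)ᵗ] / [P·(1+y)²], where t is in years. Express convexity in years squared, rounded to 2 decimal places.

17.31

With y = 0.0525:
  t   CF        PV=CF/(1+0.0525)^t    t·PV        t(t+1)·PV
  1        20.00        19.0024        19.0024          38.0048
  2        20.00        18.0545        36.1090         108.3271
  3        20.00        17.1539        51.4618         205.8472
  4     1,020.00       831.2119     3,324.8476      16,624.2381
  Σ                    885.4227     3,431.4208      16,976.4171
P = 885.4227.
Convexity = Σ t(t+1)·PV / [P·(1+y)²] = 16,976.4171 / (885.4227 × 1.107756) = 17.30817.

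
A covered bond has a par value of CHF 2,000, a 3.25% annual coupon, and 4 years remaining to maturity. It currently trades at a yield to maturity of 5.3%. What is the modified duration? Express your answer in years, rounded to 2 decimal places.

Periodic yield y = 0.053. First find Macaulay duration:
  t   CF        PV=CF/(1+0.053)^t    t·PV
  1        65.00        61.7284        61.7284
  2        65.00        58.6215       117.2429
  3        65.00        55.6709       167.0127
  4     2,065.00     1,679.6027     6,718.4109
  Σ                  1,855.6235     7,064.3949
P = 1,855.6235; Macaulay duration = 7,064.3949 / 1,855.6235 = 3.80702 years.
Modified duration = D_Mac / (1 + y) = 3.80702 / 1.053 = 3.61540 years.

3.62 years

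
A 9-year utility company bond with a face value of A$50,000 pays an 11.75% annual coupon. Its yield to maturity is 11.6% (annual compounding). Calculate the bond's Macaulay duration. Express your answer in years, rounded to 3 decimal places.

6.024 years

Periodic yield y = 0.116. Discount each cash flow and weight by its year:
  t   CF        PV=CF/(1+0.116)^t    t·PV
  1     5,875.00     5,264.3369     5,264.3369
  2     5,875.00     4,717.1478     9,434.2956
  3     5,875.00     4,226.8349    12,680.5048
  4     5,875.00     3,787.4865    15,149.9460
  5     5,875.00     3,393.8051    16,969.0255
  6     5,875.00     3,041.0440    18,246.2640
  7     5,875.00     2,724.9498    19,074.6487
  8     5,875.00     2,441.7113    19,533.6904
  9    55,875.00    20,808.4526   187,276.0731
  Σ                 50,405.7689   303,628.7849
Price P = Σ PV = 50,405.7689.
Macaulay duration = Σ(t·PV) / P = 303,628.7849 / 50,405.7689 = 6.02369 years.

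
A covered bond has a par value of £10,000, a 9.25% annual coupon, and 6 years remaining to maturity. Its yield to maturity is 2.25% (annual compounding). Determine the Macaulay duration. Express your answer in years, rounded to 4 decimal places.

5.0511 years

Periodic yield y = 0.0225. Discount each cash flow and weight by its year:
  t   CF        PV=CF/(1+0.0225)^t    t·PV
  1       925.00       904.6455       904.6455
  2       925.00       884.7389     1,769.4777
  3       925.00       865.2703     2,595.8108
  4       925.00       846.2301     3,384.9204
  5       925.00       827.6089     4,138.0445
  6    10,925.00     9,559.6402    57,357.8410
  Σ                 13,888.1338    70,150.7399
Price P = Σ PV = 13,888.1338.
Macaulay duration = Σ(t·PV) / P = 70,150.7399 / 13,888.1338 = 5.05113 years.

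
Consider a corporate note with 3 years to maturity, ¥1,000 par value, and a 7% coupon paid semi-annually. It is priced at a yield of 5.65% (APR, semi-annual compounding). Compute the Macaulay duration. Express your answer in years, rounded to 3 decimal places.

Periodic yield y = 0.02825. Discount each cash flow and weight by its period:
  t   CF        PV=CF/(1+0.02825)^t    t·PV
  1        35.00        34.0384        34.0384
  2        35.00        33.1032        66.2065
  3        35.00        32.1938        96.5813
  4        35.00        31.3093       125.2371
  5        35.00        30.4491       152.2455
  6     1,035.00       875.6853     5,254.1116
  Σ                  1,036.7791     5,728.4205
Price P = Σ PV = 1,036.7791.
Macaulay duration = Σ(t·PV) / P = 5,728.4205 / 1,036.7791 = 5.52521 half-year periods.
In years: 5.52521 / 2 = 2.76260 years.

2.763 years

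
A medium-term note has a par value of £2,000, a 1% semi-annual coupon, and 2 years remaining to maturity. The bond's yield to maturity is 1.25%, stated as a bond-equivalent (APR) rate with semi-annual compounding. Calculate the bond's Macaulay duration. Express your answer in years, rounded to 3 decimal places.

Periodic yield y = 0.00625. Discount each cash flow and weight by its period:
  t   CF        PV=CF/(1+0.00625)^t    t·PV
  1        10.00         9.9379         9.9379
  2        10.00         9.8762        19.7523
  3        10.00         9.8148        29.4445
  4     2,010.00     1,960.5254     7,842.1018
  Σ                  1,990.1543     7,901.2365
Price P = Σ PV = 1,990.1543.
Macaulay duration = Σ(t·PV) / P = 7,901.2365 / 1,990.1543 = 3.97016 half-year periods.
In years: 3.97016 / 2 = 1.98508 years.

1.985 years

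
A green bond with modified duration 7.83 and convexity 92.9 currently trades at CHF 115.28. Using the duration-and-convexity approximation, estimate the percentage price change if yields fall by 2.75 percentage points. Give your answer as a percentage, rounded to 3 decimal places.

Duration effect: -D_mod·Δy = -7.83 × (-0.0275) = +0.215325
Convexity effect: ½·C·(Δy)² = 0.5 × 92.9 × (-0.0275)² = +0.0351278125
ΔP/P ≈ +0.215325 + 0.0351278125 = +0.2504528125
= +25.04528125%.

+25.045%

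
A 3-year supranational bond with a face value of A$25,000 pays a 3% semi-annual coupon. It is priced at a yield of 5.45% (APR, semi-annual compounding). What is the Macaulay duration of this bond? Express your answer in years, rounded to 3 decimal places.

2.887 years

Periodic yield y = 0.02725. Discount each cash flow and weight by its period:
  t   CF        PV=CF/(1+0.02725)^t    t·PV
  1       375.00       365.0523       365.0523
  2       375.00       355.3685       710.7371
  3       375.00       345.9416     1,037.8249
  4       375.00       336.7648     1,347.0591
  5       375.00       327.8314     1,639.1569
  6    25,375.00    21,594.7983   129,568.7896
  Σ                 23,325.7569   134,668.6199
Price P = Σ PV = 23,325.7569.
Macaulay duration = Σ(t·PV) / P = 134,668.6199 / 23,325.7569 = 5.77339 half-year periods.
In years: 5.77339 / 2 = 2.88669 years.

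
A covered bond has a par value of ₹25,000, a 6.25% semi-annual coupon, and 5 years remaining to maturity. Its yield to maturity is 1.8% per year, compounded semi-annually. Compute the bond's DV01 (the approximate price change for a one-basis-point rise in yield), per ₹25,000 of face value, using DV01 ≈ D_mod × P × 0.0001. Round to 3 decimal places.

Periodic yield y = 0.009.
  t   CF        PV=CF/(1+0.009)^t    t·PV
  1       781.25       774.2815       774.2815
  2       781.25       767.3751     1,534.7502
  3       781.25       760.5303     2,281.5910
  4       781.25       753.7466     3,014.9864
  5       781.25       747.0234     3,735.1169
  6       781.25       740.3601     4,442.1609
  7       781.25       733.7563     5,136.2944
  8       781.25       727.2114     5,817.6915
  9       781.25       720.7249     6,486.5242
  10   25,781.25    23,571.7761   235,717.7613
  Σ                 30,296.7858   268,941.1583
P = 30,296.7858; D_Mac = 8.87689 half-year periods = 4.43844 yrs; D_mod = 4.39885 yrs.
DV01 ≈ 4.39885 × 30,296.7858 × 0.0001 = 13.327114.

₹13.327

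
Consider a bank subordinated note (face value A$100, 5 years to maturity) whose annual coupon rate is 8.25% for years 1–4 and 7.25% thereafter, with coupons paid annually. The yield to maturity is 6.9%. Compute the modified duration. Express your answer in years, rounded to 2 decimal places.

4.03 years

Periodic yield y = 0.069. First find Macaulay duration:
  t   CF        PV=CF/(1+0.069)^t    t·PV
  1         8.25         7.7175         7.7175
  2         8.25         7.2194        14.4387
  3         8.25         6.7534        20.2601
  4         8.25         6.3175        25.2699
  5       107.25        76.8261       384.1305
  Σ                    104.8338       451.8167
P = 104.8338; Macaulay duration = 451.8167 / 104.8338 = 4.30984 years.
Modified duration = D_Mac / (1 + y) = 4.30984 / 1.069 = 4.03165 years.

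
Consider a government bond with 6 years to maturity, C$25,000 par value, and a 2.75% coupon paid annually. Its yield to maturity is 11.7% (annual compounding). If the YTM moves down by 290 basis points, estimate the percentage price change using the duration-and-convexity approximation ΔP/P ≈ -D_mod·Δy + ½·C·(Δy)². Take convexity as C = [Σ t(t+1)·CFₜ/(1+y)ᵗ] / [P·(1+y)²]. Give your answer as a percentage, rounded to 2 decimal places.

+15.51%

With y = 0.117:
  t   CF        PV=CF/(1+0.117)^t    t·PV        t(t+1)·PV
  1       687.50       615.4879       615.4879       1,230.9758
  2       687.50       551.0187     1,102.0374       3,306.1123
  3       687.50       493.3023     1,479.9070       5,919.6282
  4       687.50       441.6315     1,766.5259       8,832.6293
  5       687.50       395.3728     1,976.8642      11,861.1853
  6    25,687.50    13,225.2168    79,351.3009     555,459.1061
  Σ                 15,722.0301    86,292.1234     586,609.6371
P = 15,722.0301; D_Mac = 5.48861 yrs; D_mod = 4.91371 yrs; C = 29.90434.
Duration effect: -4.91371 × (-0.029) = +0.142498
Convexity effect: 0.5 × 29.90434 × (-0.029)² = +0.0125748
ΔP/P ≈ +0.142498 + 0.0125748 = +0.155072 = +15.5072%.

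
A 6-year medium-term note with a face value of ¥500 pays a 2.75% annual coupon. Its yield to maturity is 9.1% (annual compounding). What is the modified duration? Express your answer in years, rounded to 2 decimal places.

5.07 years

Periodic yield y = 0.091. First find Macaulay duration:
  t   CF        PV=CF/(1+0.091)^t    t·PV
  1        13.75        12.6031        12.6031
  2        13.75        11.5519        23.1038
  3        13.75        10.5884        31.7651
  4        13.75         9.7052        38.8207
  5        13.75         8.8957        44.4784
  6       513.75       304.6515     1,827.9090
  Σ                    357.9957     1,978.6801
P = 357.9957; Macaulay duration = 1,978.6801 / 357.9957 = 5.52711 years.
Modified duration = D_Mac / (1 + y) = 5.52711 / 1.091 = 5.06609 years.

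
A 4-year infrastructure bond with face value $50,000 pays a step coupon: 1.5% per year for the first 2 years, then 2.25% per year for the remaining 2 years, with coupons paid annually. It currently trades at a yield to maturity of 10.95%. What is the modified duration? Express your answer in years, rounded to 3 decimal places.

Periodic yield y = 0.1095. First find Macaulay duration:
  t   CF        PV=CF/(1+0.1095)^t    t·PV
  1       750.00       675.9802       675.9802
  2       750.00       609.2656     1,218.5312
  3     1,125.00       823.7029     2,471.1087
  4    51,125.00    33,738.3698   134,953.4794
  Σ                 35,847.3185   139,319.0995
P = 35,847.3185; Macaulay duration = 139,319.0995 / 35,847.3185 = 3.88646 years.
Modified duration = D_Mac / (1 + y) = 3.88646 / 1.1095 = 3.50289 years.

3.503 years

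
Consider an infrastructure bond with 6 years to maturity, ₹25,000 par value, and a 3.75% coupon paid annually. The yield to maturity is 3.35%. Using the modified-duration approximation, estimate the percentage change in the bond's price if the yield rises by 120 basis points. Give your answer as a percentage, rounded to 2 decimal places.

Periodic yield y = 0.0335. Modified duration first:
  t   CF        PV=CF/(1+0.0335)^t    t·PV
  1       937.50       907.1118       907.1118
  2       937.50       877.7085     1,755.4170
  3       937.50       849.2584     2,547.7751
  4       937.50       821.7304     3,286.9216
  5       937.50       795.0947     3,975.4736
  6    25,937.50    21,284.5870   127,707.5222
  Σ                 25,535.4908   140,180.2213
P = 25,535.4908; D_Mac = 5.48962 yrs; D_mod = 5.48962/(1+0.0335) = 5.31168 yrs.
ΔP/P ≈ -D_mod · Δy = -5.31168 × (+0.012) = -0.063740 = -6.3740%.

-6.37%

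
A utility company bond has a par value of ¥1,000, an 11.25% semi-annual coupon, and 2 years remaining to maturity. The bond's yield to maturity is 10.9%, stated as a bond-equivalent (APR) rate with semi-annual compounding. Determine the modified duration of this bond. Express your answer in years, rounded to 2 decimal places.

1.75 years

Periodic yield y = 0.0545. First find Macaulay duration:
  t   CF        PV=CF/(1+0.0545)^t    t·PV
  1        56.25        53.3428        53.3428
  2        56.25        50.5859       101.1718
  3        56.25        47.9714       143.9143
  4     1,056.25       854.2409     3,416.9638
  Σ                  1,006.1411     3,715.3927
P = 1,006.1411; Macaulay duration = 3,715.3927 / 1,006.1411 = 3.69272 half-year periods = 1.84636 years.
Modified duration = D_Mac / (1 + y) = 1.84636 / 1.0545 = 1.75093 years.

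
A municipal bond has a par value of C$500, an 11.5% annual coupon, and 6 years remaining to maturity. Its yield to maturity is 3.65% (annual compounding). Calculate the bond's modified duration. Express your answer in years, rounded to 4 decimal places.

4.7068 years

Periodic yield y = 0.0365. First find Macaulay duration:
  t   CF        PV=CF/(1+0.0365)^t    t·PV
  1        57.50        55.4752        55.4752
  2        57.50        53.5216       107.0432
  3        57.50        51.6369       154.9106
  4        57.50        49.8185       199.2740
  5        57.50        48.0642       240.3208
  6       557.50       449.6028     2,697.6170
  Σ                    708.1191     3,454.6407
P = 708.1191; Macaulay duration = 3,454.6407 / 708.1191 = 4.87862 years.
Modified duration = D_Mac / (1 + y) = 4.87862 / 1.0365 = 4.70682 years.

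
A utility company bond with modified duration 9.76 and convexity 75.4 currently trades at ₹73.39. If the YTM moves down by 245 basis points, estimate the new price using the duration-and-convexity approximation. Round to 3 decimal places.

Duration effect: -D_mod·Δy = -9.76 × (-0.0245) = +0.239120
Convexity effect: ½·C·(Δy)² = 0.5 × 75.4 × (-0.0245)² = +0.022629425
ΔP/P ≈ +0.239120 + 0.022629425 = +0.261749425
New price ≈ 73.39 × (1 + 0.261749425) = 92.59979030075.

₹92.600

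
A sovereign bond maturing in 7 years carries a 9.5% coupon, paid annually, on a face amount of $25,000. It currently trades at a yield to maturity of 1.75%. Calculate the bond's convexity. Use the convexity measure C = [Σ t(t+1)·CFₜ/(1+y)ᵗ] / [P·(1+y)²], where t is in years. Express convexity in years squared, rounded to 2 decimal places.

41.11

With y = 0.0175:
  t   CF        PV=CF/(1+0.0175)^t    t·PV        t(t+1)·PV
  1     2,375.00     2,334.1523     2,334.1523       4,668.3047
  2     2,375.00     2,294.0072     4,588.0144      13,764.0432
  3     2,375.00     2,254.5525     6,763.6576      27,054.6305
  4     2,375.00     2,215.7765     8,863.1058      44,315.5290
  5     2,375.00     2,177.6673    10,888.3364      65,330.0182
  6     2,375.00     2,140.2135    12,841.2812      89,888.9685
  7    27,375.00    24,244.4984   169,711.4885   1,357,691.9080
  Σ                 37,660.8677   215,990.0363   1,602,713.4022
P = 37,660.8677.
Convexity = Σ t(t+1)·PV / [P·(1+y)²] = 1,602,713.4022 / (37,660.8677 × 1.035306) = 41.10519.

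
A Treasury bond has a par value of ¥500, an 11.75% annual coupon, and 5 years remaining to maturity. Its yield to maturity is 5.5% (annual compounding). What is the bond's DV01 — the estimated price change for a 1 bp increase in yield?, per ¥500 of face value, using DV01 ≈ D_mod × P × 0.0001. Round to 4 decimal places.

¥0.2501

Periodic yield y = 0.055.
  t   CF        PV=CF/(1+0.055)^t    t·PV
  1        58.75        55.6872        55.6872
  2        58.75        52.7841       105.5682
  3        58.75        50.0323       150.0969
  4        58.75        47.4240       189.6959
  5       558.75       427.5188     2,137.5941
  Σ                    633.4464     2,638.6423
P = 633.4464; D_Mac = 4.16553 yrs; D_mod = 3.94837 yrs.
DV01 ≈ 3.94837 × 633.4464 × 0.0001 = 0.250108.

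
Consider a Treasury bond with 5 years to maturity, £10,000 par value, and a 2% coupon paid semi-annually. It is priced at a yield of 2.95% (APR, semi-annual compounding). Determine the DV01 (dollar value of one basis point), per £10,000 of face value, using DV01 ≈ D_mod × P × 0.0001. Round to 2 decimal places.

£4.50

Periodic yield y = 0.01475.
  t   CF        PV=CF/(1+0.01475)^t    t·PV
  1       100.00        98.5464        98.5464
  2       100.00        97.1140       194.2280
  3       100.00        95.7024       287.1072
  4       100.00        94.3113       377.2452
  5       100.00        92.9404       464.7022
  6       100.00        91.5895       549.5369
  7       100.00        90.2582       631.8073
  8       100.00        88.9462       711.5698
  9       100.00        87.6533       788.8800
  10   10,100.00     8,724.3037    87,243.0367
  Σ                  9,561.3655    91,346.6598
P = 9,561.3655; D_Mac = 9.55373 half-year periods = 4.77686 yrs; D_mod = 4.70743 yrs.
DV01 ≈ 4.70743 × 9,561.3655 × 0.0001 = 4.500944.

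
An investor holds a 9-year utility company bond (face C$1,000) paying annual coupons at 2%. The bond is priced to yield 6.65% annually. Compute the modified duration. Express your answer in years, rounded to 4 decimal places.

Periodic yield y = 0.0665. First find Macaulay duration:
  t   CF        PV=CF/(1+0.0665)^t    t·PV
  1        20.00        18.7529        18.7529
  2        20.00        17.5836        35.1672
  3        20.00        16.4872        49.4617
  4        20.00        15.4592        61.8367
  5        20.00        14.4952        72.4762
  6        20.00        13.5914        81.5485
  7        20.00        12.7439        89.2076
  8        20.00        11.9493        95.5945
  9     1,020.00       571.4160     5,142.7444
  Σ                    692.4789     5,646.7899
P = 692.4789; Macaulay duration = 5,646.7899 / 692.4789 = 8.15446 years.
Modified duration = D_Mac / (1 + y) = 8.15446 / 1.0665 = 7.64600 years.

7.6460 years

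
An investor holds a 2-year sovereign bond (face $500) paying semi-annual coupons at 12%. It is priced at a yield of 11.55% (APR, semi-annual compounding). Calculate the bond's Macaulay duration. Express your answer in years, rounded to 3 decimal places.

1.837 years

Periodic yield y = 0.05775. Discount each cash flow and weight by its period:
  t   CF        PV=CF/(1+0.05775)^t    t·PV
  1        30.00        28.3621        28.3621
  2        30.00        26.8136        53.6272
  3        30.00        25.3497        76.0490
  4       530.00       423.3931     1,693.5722
  Σ                    503.9184     1,851.6105
Price P = Σ PV = 503.9184.
Macaulay duration = Σ(t·PV) / P = 1,851.6105 / 503.9184 = 3.67443 half-year periods.
In years: 3.67443 / 2 = 1.83721 years.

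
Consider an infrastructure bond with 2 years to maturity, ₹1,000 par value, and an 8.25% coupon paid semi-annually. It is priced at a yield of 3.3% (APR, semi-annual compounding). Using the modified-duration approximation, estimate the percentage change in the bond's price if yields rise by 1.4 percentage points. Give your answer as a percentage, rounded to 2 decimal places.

-2.60%

Periodic yield y = 0.0165. Modified duration first:
  t   CF        PV=CF/(1+0.0165)^t    t·PV
  1        41.25        40.5804        40.5804
  2        41.25        39.9217        79.8434
  3        41.25        39.2737       117.8211
  4     1,041.25       975.2714     3,901.0855
  Σ                  1,095.0472     4,139.3305
P = 1,095.0472; D_Mac = 3.78005 half-year periods = 1.89002 yrs; D_mod = 1.89002/(1+0.0165) = 1.85934 yrs.
ΔP/P ≈ -D_mod · Δy = -1.85934 × (+0.014) = -0.026031 = -2.6031%.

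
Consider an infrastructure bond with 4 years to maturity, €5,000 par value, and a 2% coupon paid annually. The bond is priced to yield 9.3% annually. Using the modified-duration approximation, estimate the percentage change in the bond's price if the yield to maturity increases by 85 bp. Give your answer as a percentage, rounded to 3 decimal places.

Periodic yield y = 0.093. Modified duration first:
  t   CF        PV=CF/(1+0.093)^t    t·PV
  1       100.00        91.4913        91.4913
  2       100.00        83.7066       167.4132
  3       100.00        76.5843       229.7528
  4     5,100.00     3,573.4650    14,293.8599
  Σ                  3,825.2471    14,782.5171
P = 3,825.2471; D_Mac = 3.86446 yrs; D_mod = 3.86446/(1+0.093) = 3.53565 yrs.
ΔP/P ≈ -D_mod · Δy = -3.53565 × (+0.0085) = -0.030053 = -3.0053%.

-3.005%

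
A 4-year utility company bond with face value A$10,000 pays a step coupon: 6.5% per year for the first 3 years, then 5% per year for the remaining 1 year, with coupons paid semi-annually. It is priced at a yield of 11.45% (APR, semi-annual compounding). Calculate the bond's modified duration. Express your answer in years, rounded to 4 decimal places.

3.3480 years

Periodic yield y = 0.05725. First find Macaulay duration:
  t   CF        PV=CF/(1+0.05725)^t    t·PV
  1       325.00       307.4013       307.4013
  2       325.00       290.7555       581.5110
  3       325.00       275.0111       825.0334
  4       325.00       260.1193     1,040.4772
  5       325.00       246.0339     1,230.1693
  6       325.00       232.7112     1,396.2669
  7       250.00       169.3153     1,185.2070
  8    10,250.00     6,566.0217    52,528.1737
  Σ                  8,347.3693    59,094.2399
P = 8,347.3693; Macaulay duration = 59,094.2399 / 8,347.3693 = 7.07938 half-year periods = 3.53969 years.
Modified duration = D_Mac / (1 + y) = 3.53969 / 1.05725 = 3.34802 years.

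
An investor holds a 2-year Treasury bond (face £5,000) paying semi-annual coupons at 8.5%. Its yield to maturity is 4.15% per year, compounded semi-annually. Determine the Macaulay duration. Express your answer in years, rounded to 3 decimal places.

Periodic yield y = 0.02075. Discount each cash flow and weight by its period:
  t   CF        PV=CF/(1+0.02075)^t    t·PV
  1       212.50       208.1803       208.1803
  2       212.50       203.9483       407.8967
  3       212.50       199.8024       599.4073
  4     5,212.50     4,801.4069    19,205.6277
  Σ                  5,413.3379    20,421.1119
Price P = Σ PV = 5,413.3379.
Macaulay duration = Σ(t·PV) / P = 20,421.1119 / 5,413.3379 = 3.77237 half-year periods.
In years: 3.77237 / 2 = 1.88618 years.

1.886 years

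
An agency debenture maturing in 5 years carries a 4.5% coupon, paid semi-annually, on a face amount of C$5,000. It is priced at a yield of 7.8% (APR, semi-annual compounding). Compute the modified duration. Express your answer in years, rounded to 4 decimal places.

4.3213 years

Periodic yield y = 0.039. First find Macaulay duration:
  t   CF        PV=CF/(1+0.039)^t    t·PV
  1       112.50       108.2772       108.2772
  2       112.50       104.2129       208.4258
  3       112.50       100.3011       300.9034
  4       112.50        96.5362       386.1449
  5       112.50        92.9126       464.5632
  6       112.50        89.4251       536.5504
  7       112.50        86.0684       602.4787
  8       112.50        82.8377       662.7018
  9       112.50        79.7283       717.5548
  10    5,112.50     3,487.2079    34,872.0794
  Σ                  4,327.5075    38,859.6797
P = 4,327.5075; Macaulay duration = 38,859.6797 / 4,327.5075 = 8.97969 half-year periods = 4.48985 years.
Modified duration = D_Mac / (1 + y) = 4.48985 / 1.039 = 4.32131 years.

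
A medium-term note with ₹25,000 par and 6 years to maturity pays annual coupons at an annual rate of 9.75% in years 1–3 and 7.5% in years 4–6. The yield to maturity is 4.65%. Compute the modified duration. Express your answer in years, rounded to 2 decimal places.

Periodic yield y = 0.0465. First find Macaulay duration:
  t   CF        PV=CF/(1+0.0465)^t    t·PV
  1     2,437.50     2,329.1925     2,329.1925
  2     2,437.50     2,225.6976     4,451.3952
  3     2,437.50     2,126.8013     6,380.4040
  4     1,875.00     1,563.3072     6,253.2290
  5     1,875.00     1,493.8435     7,469.2176
  6    26,875.00    20,460.3509   122,762.1052
  Σ                 30,199.1931   149,645.5436
P = 30,199.1931; Macaulay duration = 149,645.5436 / 30,199.1931 = 4.95528 years.
Modified duration = D_Mac / (1 + y) = 4.95528 / 1.0465 = 4.73510 years.

4.74 years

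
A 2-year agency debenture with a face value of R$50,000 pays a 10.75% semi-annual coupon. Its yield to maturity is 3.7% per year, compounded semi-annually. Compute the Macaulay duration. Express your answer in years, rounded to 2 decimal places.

1.86 years

Periodic yield y = 0.0185. Discount each cash flow and weight by its period:
  t   CF        PV=CF/(1+0.0185)^t    t·PV
  1     2,687.50     2,638.6843     2,638.6843
  2     2,687.50     2,590.7554     5,181.5107
  3     2,687.50     2,543.6970     7,631.0909
  4    52,687.50    48,962.4858   195,849.9432
  Σ                 56,735.6225   211,301.2292
Price P = Σ PV = 56,735.6225.
Macaulay duration = Σ(t·PV) / P = 211,301.2292 / 56,735.6225 = 3.72431 half-year periods.
In years: 3.72431 / 2 = 1.86216 years.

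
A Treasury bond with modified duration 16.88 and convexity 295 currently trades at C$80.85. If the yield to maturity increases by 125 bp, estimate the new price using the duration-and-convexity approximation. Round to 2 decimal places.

Duration effect: -D_mod·Δy = -16.88 × (+0.0125) = -0.211000
Convexity effect: ½·C·(Δy)² = 0.5 × 295 × (0.0125)² = +0.023046875
ΔP/P ≈ -0.211000 + 0.023046875 = -0.187953125
New price ≈ 80.85 × (1 - 0.187953125) = 65.65398984375.

C$65.65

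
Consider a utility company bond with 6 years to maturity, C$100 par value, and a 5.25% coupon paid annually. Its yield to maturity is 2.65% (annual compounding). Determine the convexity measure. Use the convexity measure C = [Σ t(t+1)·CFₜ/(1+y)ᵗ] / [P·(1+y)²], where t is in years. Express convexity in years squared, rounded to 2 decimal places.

34.14

With y = 0.0265:
  t   CF        PV=CF/(1+0.0265)^t    t·PV        t(t+1)·PV
  1         5.25         5.1145         5.1145          10.2289
  2         5.25         4.9824         9.9649          29.8946
  3         5.25         4.8538        14.5614          58.2457
  4         5.25         4.7285        18.9140          94.5700
  5         5.25         4.6064        23.0322         138.1929
  6       105.25        89.9639       539.7835       3,778.4847
  Σ                    114.2496       611.3704       4,109.6169
P = 114.2496.
Convexity = Σ t(t+1)·PV / [P·(1+y)²] = 4,109.6169 / (114.2496 × 1.053702) = 34.13728.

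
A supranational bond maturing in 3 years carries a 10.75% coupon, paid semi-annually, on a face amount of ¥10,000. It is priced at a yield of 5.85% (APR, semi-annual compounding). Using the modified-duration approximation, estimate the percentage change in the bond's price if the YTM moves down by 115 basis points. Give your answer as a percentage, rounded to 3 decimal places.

Periodic yield y = 0.02925. Modified duration first:
  t   CF        PV=CF/(1+0.02925)^t    t·PV
  1       537.50       522.2249       522.2249
  2       537.50       507.3839     1,014.7679
  3       537.50       492.9647     1,478.8942
  4       537.50       478.9553     1,915.8211
  5       537.50       465.3440     2,326.7198
  6    10,537.50     8,863.6446    53,181.8675
  Σ                 11,330.5174    60,440.2955
P = 11,330.5174; D_Mac = 5.33429 half-year periods = 2.66715 yrs; D_mod = 2.66715/(1+0.02925) = 2.59135 yrs.
ΔP/P ≈ -D_mod · Δy = -2.59135 × (-0.0115) = +0.029801 = +2.9801%.

+2.980%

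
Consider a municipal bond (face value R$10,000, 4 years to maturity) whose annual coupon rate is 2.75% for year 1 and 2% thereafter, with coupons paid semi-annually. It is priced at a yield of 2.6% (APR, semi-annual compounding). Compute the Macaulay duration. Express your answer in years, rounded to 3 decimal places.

Periodic yield y = 0.013. Discount each cash flow and weight by its period:
  t   CF        PV=CF/(1+0.013)^t    t·PV
  1       137.50       135.7354       135.7354
  2       137.50       133.9935       267.9870
  3       100.00        96.1992       288.5977
  4       100.00        94.9647       379.8588
  5       100.00        93.7460       468.7300
  6       100.00        92.5429       555.2577
  7       100.00        91.3553       639.4873
  8    10,100.00     9,108.4779    72,867.8235
  Σ                  9,847.0151    75,603.4776
Price P = Σ PV = 9,847.0151.
Macaulay duration = Σ(t·PV) / P = 75,603.4776 / 9,847.0151 = 7.67781 half-year periods.
In years: 7.67781 / 2 = 3.83890 years.

3.839 years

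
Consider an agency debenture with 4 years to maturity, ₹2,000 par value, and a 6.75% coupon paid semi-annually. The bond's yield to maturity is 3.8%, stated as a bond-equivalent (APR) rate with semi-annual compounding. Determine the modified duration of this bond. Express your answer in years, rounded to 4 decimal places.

Periodic yield y = 0.019. First find Macaulay duration:
  t   CF        PV=CF/(1+0.019)^t    t·PV
  1        67.50        66.2414        66.2414
  2        67.50        65.0063       130.0126
  3        67.50        63.7942       191.3826
  4        67.50        62.6047       250.4189
  5        67.50        61.4374       307.1870
  6        67.50        60.2919       361.7511
  7        67.50        59.1677       414.1737
  8     2,067.50     1,778.4925    14,227.9403
  Σ                  2,217.0361    15,949.1076
P = 2,217.0361; Macaulay duration = 15,949.1076 / 2,217.0361 = 7.19389 half-year periods = 3.59694 years.
Modified duration = D_Mac / (1 + y) = 3.59694 / 1.019 = 3.52988 years.

3.5299 years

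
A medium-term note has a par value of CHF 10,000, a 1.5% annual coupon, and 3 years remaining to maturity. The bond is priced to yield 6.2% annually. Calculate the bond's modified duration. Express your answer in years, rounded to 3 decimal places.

2.780 years

Periodic yield y = 0.062. First find Macaulay duration:
  t   CF        PV=CF/(1+0.062)^t    t·PV
  1       150.00       141.2429       141.2429
  2       150.00       132.9971       265.9942
  3    10,150.00     8,474.0787    25,422.2360
  Σ                  8,748.3187    25,829.4732
P = 8,748.3187; Macaulay duration = 25,829.4732 / 8,748.3187 = 2.95251 years.
Modified duration = D_Mac / (1 + y) = 2.95251 / 1.062 = 2.78014 years.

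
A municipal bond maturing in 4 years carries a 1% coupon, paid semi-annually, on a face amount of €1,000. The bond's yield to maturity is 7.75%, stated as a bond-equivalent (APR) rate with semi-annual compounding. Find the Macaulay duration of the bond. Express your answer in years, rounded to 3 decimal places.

Periodic yield y = 0.03875. Discount each cash flow and weight by its period:
  t   CF        PV=CF/(1+0.03875)^t    t·PV
  1         5.00         4.8135         4.8135
  2         5.00         4.6339         9.2678
  3         5.00         4.4610        13.3831
  4         5.00         4.2946        17.1785
  5         5.00         4.1344        20.6721
  6         5.00         3.9802        23.8811
  7         5.00         3.8317        26.8220
  8     1,005.00       741.4430     5,931.5440
  Σ                    771.5924     6,047.5622
Price P = Σ PV = 771.5924.
Macaulay duration = Σ(t·PV) / P = 6,047.5622 / 771.5924 = 7.83777 half-year periods.
In years: 7.83777 / 2 = 3.91888 years.

3.919 years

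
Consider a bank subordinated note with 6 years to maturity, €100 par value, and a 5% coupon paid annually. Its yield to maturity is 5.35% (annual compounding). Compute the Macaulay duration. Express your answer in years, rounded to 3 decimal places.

5.323 years

Periodic yield y = 0.0535. Discount each cash flow and weight by its year:
  t   CF        PV=CF/(1+0.0535)^t    t·PV
  1         5.00         4.7461         4.7461
  2         5.00         4.5051         9.0101
  3         5.00         4.2763        12.8288
  4         5.00         4.0591        16.2365
  5         5.00         3.8530        19.2649
  6       105.00        76.8037       460.8221
  Σ                     98.2432       522.9086
Price P = Σ PV = 98.2432.
Macaulay duration = Σ(t·PV) / P = 522.9086 / 98.2432 = 5.32259 years.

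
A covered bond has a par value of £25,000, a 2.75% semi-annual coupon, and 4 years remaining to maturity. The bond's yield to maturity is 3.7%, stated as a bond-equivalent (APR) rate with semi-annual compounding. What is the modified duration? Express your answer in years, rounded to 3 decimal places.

3.742 years

Periodic yield y = 0.0185. First find Macaulay duration:
  t   CF        PV=CF/(1+0.0185)^t    t·PV
  1       343.75       337.5061       337.5061
  2       343.75       331.3757       662.7514
  3       343.75       325.3566       976.0698
  4       343.75       319.4468     1,277.7873
  5       343.75       313.6444     1,568.2220
  6       343.75       307.9474     1,847.6843
  7       343.75       302.3538     2,116.4768
  8    25,343.75    21,886.8171   175,094.5370
  Σ                 24,124.4480   183,881.0346
P = 24,124.4480; Macaulay duration = 183,881.0346 / 24,124.4480 = 7.62219 half-year periods = 3.81109 years.
Modified duration = D_Mac / (1 + y) = 3.81109 / 1.0185 = 3.74187 years.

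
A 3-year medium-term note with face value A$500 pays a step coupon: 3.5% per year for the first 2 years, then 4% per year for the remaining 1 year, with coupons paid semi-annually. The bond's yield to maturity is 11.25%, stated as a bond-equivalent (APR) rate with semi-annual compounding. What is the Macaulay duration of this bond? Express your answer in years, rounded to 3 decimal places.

2.856 years

Periodic yield y = 0.05625. Discount each cash flow and weight by its period:
  t   CF        PV=CF/(1+0.05625)^t    t·PV
  1         8.75         8.2840         8.2840
  2         8.75         7.8429        15.6857
  3         8.75         7.4252        22.2756
  4         8.75         7.0298        28.1191
  5        10.00         7.6062        38.0309
  6       510.00       367.2568     2,203.5408
  Σ                    405.4448     2,315.9361
Price P = Σ PV = 405.4448.
Macaulay duration = Σ(t·PV) / P = 2,315.9361 / 405.4448 = 5.71209 half-year periods.
In years: 5.71209 / 2 = 2.85604 years.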